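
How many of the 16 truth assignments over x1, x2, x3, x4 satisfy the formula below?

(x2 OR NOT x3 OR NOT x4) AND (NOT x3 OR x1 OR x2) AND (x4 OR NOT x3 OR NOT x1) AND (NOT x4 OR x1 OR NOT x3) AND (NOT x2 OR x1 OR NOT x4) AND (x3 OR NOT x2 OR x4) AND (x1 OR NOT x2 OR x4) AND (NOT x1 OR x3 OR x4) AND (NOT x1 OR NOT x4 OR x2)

4

There are 2^4 = 16 truth assignments over (x1, x2, x3, x4).
Check each against the 9 clauses (columns in the order x1, x2, x3, x4):
  F F F F  ✓ satisfies all
  F F F T  ✓ satisfies all
  F F T F  ✗ fails (NOT x3 OR x1 OR x2)
  F F T T  ✗ fails (x2 OR NOT x3 OR NOT x4)
  F T F F  ✗ fails (x3 OR NOT x2 OR x4)
  F T F T  ✗ fails (NOT x2 OR x1 OR NOT x4)
  F T T F  ✗ fails (x1 OR NOT x2 OR x4)
  F T T T  ✗ fails (NOT x4 OR x1 OR NOT x3)
  T F F F  ✗ fails (NOT x1 OR x3 OR x4)
  T F F T  ✗ fails (NOT x1 OR NOT x4 OR x2)
  T F T F  ✗ fails (x4 OR NOT x3 OR NOT x1)
  T F T T  ✗ fails (x2 OR NOT x3 OR NOT x4)
  T T F F  ✗ fails (x3 OR NOT x2 OR x4)
  T T F T  ✓ satisfies all
  T T T F  ✗ fails (x4 OR NOT x3 OR NOT x1)
  T T T T  ✓ satisfies all
4 of the 16 rows are models.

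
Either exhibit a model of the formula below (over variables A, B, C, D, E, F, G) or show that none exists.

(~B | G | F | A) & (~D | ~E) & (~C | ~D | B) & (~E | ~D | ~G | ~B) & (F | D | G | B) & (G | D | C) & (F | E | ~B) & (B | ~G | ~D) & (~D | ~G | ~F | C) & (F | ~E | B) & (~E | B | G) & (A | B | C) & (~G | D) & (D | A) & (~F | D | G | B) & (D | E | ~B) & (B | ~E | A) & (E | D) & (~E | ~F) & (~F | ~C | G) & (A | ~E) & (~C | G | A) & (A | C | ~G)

A: 1; B: 1; C: 1; D: 0; E: 1; F: 0; G: 0

Suppose D = 0.
From the singleton clause (~G), G = 0.
From the singleton clause (C), C = 1.
From the singleton clause (A), A = 1.
From the singleton clause (E), E = 1.
From the singleton clause (B), B = 1.
From the singleton clause (~F), F = 0.
Every clause now holds.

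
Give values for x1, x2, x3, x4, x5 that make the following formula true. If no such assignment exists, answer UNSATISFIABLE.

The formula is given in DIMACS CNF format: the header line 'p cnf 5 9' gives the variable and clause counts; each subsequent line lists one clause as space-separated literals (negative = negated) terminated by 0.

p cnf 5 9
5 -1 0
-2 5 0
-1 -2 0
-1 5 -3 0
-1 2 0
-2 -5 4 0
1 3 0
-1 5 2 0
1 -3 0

Try x5 = True.
Try x1 = False.
The clause (x3) is unit, so x3 = True.
That conflicts with the unit clause (¬x3).
So x1 must be the other value — set x1 = True.
The clause (¬x2) is unit, so x2 = False.
That conflicts with the unit clause (x2).
Neither x1 = True nor x1 = False works.
So x5 must be the other value — set x5 = False.
The clause (¬x1) is unit, so x1 = False.
The clause (¬x2) is unit, so x2 = False.
The clause (x3) is unit, so x3 = True.
That conflicts with the unit clause (¬x3).
Neither x5 = True nor x5 = False works.

UNSATISFIABLE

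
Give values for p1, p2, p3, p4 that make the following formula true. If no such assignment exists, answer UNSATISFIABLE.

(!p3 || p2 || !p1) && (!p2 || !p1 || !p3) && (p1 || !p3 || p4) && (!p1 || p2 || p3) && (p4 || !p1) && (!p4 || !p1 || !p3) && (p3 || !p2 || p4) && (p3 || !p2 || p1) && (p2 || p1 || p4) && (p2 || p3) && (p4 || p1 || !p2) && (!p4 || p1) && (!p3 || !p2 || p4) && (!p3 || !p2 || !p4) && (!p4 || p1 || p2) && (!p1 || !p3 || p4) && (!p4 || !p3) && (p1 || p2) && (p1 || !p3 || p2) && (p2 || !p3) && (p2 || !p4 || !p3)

p1 ↦ true, p2 ↦ true, p3 ↦ false, p4 ↦ true

Try p4 = true.
Unit clause (p1) forces p1 = true.
Unit clause (!p3) forces p3 = false.
Unit clause (p2) forces p2 = true.
This assignment satisfies each clause.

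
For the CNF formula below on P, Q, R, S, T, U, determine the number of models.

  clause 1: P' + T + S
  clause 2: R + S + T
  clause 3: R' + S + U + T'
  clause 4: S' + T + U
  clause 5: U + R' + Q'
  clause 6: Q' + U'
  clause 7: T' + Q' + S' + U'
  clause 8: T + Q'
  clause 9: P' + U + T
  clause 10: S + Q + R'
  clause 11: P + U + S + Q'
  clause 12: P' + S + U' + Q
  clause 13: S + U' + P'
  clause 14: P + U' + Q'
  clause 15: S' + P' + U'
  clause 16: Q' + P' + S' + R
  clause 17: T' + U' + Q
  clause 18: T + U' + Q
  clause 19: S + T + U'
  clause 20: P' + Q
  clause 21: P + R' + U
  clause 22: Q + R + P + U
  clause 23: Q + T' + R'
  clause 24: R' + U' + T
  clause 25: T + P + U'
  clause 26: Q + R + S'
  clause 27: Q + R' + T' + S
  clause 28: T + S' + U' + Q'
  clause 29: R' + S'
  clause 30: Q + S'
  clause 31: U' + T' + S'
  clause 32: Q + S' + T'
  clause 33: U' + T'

There are 2^6 = 64 truth assignments over (P, Q, R, S, T, U).
Split on P. With P = 1, the clauses containing P are satisfied and P' drops from the rest; 1 of the 2^5 = 32 assignments to the other variables satisfy what remains.
With P = 0, by the same count on the reduced clause set, 1 assignment works.
Total: 1 + 1 = 2.

2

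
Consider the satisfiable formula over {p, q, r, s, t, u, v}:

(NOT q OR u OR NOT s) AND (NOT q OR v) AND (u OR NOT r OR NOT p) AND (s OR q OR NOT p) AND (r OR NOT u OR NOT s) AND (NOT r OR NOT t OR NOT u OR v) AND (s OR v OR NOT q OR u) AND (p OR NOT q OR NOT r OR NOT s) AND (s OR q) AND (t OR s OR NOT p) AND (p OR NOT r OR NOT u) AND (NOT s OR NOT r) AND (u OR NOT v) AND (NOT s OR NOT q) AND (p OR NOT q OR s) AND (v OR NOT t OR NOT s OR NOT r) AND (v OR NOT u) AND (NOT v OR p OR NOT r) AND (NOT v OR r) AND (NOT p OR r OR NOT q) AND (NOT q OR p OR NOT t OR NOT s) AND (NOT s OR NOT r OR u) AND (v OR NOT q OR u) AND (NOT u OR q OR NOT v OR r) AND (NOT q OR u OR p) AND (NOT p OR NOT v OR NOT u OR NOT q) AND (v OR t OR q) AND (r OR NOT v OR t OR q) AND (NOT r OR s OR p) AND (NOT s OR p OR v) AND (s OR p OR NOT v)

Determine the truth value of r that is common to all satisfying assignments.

Suppose r = true.
The clause (NOT s) is unit, so s = false.
The clause (q) is unit, so q = true.
The clause (v) is unit, so v = true.
The clause (u) is unit, so u = true.
The clause (p) is unit, so p = true.
But (NOT p) is also a unit clause — contradiction.
So every satisfying assignment has r = False.

False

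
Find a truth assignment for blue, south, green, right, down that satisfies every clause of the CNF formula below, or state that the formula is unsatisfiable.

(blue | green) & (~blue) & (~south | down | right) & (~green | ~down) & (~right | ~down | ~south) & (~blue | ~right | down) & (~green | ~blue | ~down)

blue=0; south=0; green=1; right=1; down=0

The clause (~blue) is unit, so blue = 0.
The clause (green) is unit, so green = 1.
The clause (~down) is unit, so down = 0.
Suppose south = 0.
Every clause is now satisfied; right is unconstrained.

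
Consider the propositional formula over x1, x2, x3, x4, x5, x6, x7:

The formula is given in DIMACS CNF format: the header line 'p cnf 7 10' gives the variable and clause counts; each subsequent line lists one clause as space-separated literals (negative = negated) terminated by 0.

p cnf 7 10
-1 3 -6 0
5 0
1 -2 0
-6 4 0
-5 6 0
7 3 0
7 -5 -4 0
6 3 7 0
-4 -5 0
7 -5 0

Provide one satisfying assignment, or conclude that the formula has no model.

The clause (x5) is unit, so x5 = True.
The clause (x6) is unit, so x6 = True.
The clause (x4) is unit, so x4 = True.
Now (¬x4) is unsatisfied and unit — conflict.

UNSATISFIABLE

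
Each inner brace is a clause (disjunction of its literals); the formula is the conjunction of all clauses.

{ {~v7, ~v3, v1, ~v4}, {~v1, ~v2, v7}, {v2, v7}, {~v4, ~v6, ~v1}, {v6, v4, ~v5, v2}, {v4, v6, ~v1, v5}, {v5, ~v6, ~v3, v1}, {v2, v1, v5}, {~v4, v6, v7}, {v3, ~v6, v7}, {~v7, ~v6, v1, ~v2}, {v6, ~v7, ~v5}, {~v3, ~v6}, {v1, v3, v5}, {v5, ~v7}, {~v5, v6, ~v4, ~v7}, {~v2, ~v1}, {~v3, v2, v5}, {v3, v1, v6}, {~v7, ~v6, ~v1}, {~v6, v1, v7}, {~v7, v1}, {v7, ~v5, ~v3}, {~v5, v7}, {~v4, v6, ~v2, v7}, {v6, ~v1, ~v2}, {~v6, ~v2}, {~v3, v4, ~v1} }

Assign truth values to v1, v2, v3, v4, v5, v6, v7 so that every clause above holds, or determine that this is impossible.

v1: 0,  v2: 1,  v3: 1,  v4: 0,  v5: 0,  v6: 0,  v7: 0

Branch on v2: set v2 = 1.
From the singleton clause (~v1), v1 = 0.
From the singleton clause (~v7), v7 = 0.
From the singleton clause (~v6), v6 = 0.
From the singleton clause (~v4), v4 = 0.
From the singleton clause (v3), v3 = 1.
From the singleton clause (~v5), v5 = 0.
This assignment satisfies each clause.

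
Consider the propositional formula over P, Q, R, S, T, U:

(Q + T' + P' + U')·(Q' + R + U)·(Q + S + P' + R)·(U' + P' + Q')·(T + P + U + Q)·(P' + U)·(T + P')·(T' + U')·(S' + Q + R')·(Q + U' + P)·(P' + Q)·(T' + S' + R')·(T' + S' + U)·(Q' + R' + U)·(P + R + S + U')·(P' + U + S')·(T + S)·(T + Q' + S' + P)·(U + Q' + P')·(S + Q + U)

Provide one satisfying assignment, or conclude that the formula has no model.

UNSATISFIABLE

Branch on P: set P = 0.
Branch on T: set T = 0.
The clause (S) is unit, so S = 1.
The clause (Q') is unit, so Q = 0.
The clause (U) is unit, so U = 1.
Now (U') is unsatisfied and unit — conflict.
Backtrack on T: now try T = 1.
The clause (U') is unit, so U = 0.
The clause (S') is unit, so S = 0.
The clause (Q) is unit, so Q = 1.
The clause (R) is unit, so R = 1.
Now (R') is unsatisfied and unit — conflict.
Neither T = 1 nor T = 0 works.
Backtrack on P: now try P = 1.
The clause (U) is unit, so U = 1.
The clause (Q') is unit, so Q = 0.
Now (Q) is unsatisfied and unit — conflict.
Neither P = 1 nor P = 0 works.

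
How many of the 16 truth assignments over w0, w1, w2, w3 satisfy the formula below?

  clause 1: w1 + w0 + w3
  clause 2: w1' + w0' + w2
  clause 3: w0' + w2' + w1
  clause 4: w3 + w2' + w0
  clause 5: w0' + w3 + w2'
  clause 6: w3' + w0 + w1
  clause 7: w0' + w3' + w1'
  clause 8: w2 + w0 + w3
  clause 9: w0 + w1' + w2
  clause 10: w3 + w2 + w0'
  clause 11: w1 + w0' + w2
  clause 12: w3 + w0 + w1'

There are 2^4 = 16 truth assignments over (w0, w1, w2, w3).
Check each against the 12 clauses (columns in the order w0, w1, w2, w3):
  F F F F  ✗ fails (w1 + w0 + w3)
  F F F T  ✗ fails (w3' + w0 + w1)
  F F T F  ✗ fails (w1 + w0 + w3)
  F F T T  ✗ fails (w3' + w0 + w1)
  F T F F  ✗ fails (w2 + w0 + w3)
  F T F T  ✗ fails (w0 + w1' + w2)
  F T T F  ✗ fails (w3 + w2' + w0)
  F T T T  ✓ satisfies all
  T F F F  ✗ fails (w3 + w2 + w0')
  T F F T  ✗ fails (w1 + w0' + w2)
  T F T F  ✗ fails (w0' + w2' + w1)
  T F T T  ✗ fails (w0' + w2' + w1)
  T T F F  ✗ fails (w1' + w0' + w2)
  T T F T  ✗ fails (w1' + w0' + w2)
  T T T F  ✗ fails (w0' + w3 + w2')
  T T T T  ✗ fails (w0' + w3' + w1')
1 of the 16 rows is a model.

1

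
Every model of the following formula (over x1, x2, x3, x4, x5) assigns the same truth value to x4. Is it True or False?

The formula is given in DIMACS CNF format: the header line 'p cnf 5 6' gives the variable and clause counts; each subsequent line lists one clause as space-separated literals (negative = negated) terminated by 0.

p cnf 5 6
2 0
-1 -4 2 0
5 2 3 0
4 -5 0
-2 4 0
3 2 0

True

Suppose x4 = False.
Unit clause (x2) forces x2 = True.
That conflicts with the unit clause (¬x2).
So every satisfying assignment has x4 = True.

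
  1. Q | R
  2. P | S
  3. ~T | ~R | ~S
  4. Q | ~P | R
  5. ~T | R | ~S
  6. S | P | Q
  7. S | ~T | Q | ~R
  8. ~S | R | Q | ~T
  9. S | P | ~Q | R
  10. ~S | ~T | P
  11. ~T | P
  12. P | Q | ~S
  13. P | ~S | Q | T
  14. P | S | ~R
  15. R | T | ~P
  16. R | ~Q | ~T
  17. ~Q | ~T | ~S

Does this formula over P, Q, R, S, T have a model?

Yes

Case Q = 1:
Case P = 1:
Case R = 1:
Case T = 1:
The clause (~S) is unit, so S = 0.
Every clause now holds.
A satisfying assignment: P ↦ 1; Q ↦ 1; R ↦ 1; S ↦ 0; T ↦ 1.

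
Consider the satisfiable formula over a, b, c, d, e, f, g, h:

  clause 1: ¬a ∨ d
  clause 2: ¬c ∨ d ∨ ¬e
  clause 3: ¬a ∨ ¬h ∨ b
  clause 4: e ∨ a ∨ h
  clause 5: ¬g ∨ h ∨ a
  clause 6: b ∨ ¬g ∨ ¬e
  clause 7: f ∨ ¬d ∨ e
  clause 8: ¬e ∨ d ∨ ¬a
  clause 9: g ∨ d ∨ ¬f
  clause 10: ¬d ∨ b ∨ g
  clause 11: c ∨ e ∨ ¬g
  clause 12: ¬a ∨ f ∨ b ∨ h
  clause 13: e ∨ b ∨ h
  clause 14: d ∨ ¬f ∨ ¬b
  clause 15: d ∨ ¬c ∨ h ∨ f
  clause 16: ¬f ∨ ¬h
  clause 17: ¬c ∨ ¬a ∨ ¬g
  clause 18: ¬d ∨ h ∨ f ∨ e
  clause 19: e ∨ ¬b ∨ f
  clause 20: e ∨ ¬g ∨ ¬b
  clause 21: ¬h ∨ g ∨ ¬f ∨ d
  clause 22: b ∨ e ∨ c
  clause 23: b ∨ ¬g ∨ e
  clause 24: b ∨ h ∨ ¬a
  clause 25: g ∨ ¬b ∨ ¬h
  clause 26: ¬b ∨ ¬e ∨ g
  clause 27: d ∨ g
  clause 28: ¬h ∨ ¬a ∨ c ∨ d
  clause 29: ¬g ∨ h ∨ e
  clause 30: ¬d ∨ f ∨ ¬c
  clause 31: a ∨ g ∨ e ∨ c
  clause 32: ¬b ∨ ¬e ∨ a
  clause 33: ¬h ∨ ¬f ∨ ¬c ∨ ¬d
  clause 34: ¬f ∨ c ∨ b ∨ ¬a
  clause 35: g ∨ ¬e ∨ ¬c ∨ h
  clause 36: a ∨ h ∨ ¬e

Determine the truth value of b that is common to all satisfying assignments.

True

Suppose b = False.
Try a = False.
Try e = True.
Unit clause (¬g) forces g = False.
Unit clause (¬d) forces d = False.
But (d) is also a unit clause — contradiction.
That branch fails; take e = False instead.
Unit clause (h) forces h = True.
Unit clause (¬f) forces f = False.
Unit clause (¬d) forces d = False.
Unit clause (c) forces c = True.
Unit clause (¬g) forces g = False.
But (g) is also a unit clause — contradiction.
Either choice for e ends in contradiction.
That branch fails; take a = True instead.
Unit clause (d) forces d = True.
Unit clause (¬h) forces h = False.
But (h) is also a unit clause — contradiction.
Either choice for a ends in contradiction.
So every satisfying assignment has b = True.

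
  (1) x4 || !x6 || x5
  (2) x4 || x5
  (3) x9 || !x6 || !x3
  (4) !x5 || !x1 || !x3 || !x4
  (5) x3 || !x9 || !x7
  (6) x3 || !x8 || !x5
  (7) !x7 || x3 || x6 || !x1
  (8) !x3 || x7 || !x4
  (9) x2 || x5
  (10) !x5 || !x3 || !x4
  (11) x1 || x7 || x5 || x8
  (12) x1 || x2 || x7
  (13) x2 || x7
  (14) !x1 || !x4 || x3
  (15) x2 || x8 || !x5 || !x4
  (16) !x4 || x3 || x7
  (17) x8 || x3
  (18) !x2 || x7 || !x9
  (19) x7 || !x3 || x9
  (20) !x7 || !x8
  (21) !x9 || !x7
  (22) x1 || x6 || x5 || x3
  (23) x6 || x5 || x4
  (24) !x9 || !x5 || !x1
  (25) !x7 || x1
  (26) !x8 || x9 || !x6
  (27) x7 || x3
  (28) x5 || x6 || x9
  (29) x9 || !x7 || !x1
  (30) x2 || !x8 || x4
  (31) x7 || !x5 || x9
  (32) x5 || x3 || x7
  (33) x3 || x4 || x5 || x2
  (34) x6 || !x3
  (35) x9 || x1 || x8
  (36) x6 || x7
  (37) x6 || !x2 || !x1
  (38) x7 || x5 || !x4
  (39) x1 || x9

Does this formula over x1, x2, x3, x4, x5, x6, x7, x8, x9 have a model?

No, unsatisfiable

Branch on x4: set x4 = true.
Branch on x3: set x3 = false.
From the singleton clause (!x1), x1 = false.
From the singleton clause (x7), x7 = true.
But (!x7) is also a unit clause — contradiction.
Undo x3 and try x3 = true.
From the singleton clause (x7), x7 = true.
From the singleton clause (!x5), x5 = false.
From the singleton clause (x2), x2 = true.
From the singleton clause (!x8), x8 = false.
From the singleton clause (!x9), x9 = false.
From the singleton clause (!x6), x6 = false.
But (x6) is also a unit clause — contradiction.
Neither x3 = true nor x3 = false works.
Undo x4 and try x4 = false.
From the singleton clause (x5), x5 = true.
Branch on x3: set x3 = true.
From the singleton clause (x6), x6 = true.
From the singleton clause (x9), x9 = true.
From the singleton clause (!x7), x7 = false.
From the singleton clause (x2), x2 = true.
But (!x2) is also a unit clause — contradiction.
Undo x3 and try x3 = false.
From the singleton clause (!x8), x8 = false.
But (x8) is also a unit clause — contradiction.
Neither x3 = true nor x3 = false works.
Neither x4 = true nor x4 = false works.
No assignment satisfies every clause.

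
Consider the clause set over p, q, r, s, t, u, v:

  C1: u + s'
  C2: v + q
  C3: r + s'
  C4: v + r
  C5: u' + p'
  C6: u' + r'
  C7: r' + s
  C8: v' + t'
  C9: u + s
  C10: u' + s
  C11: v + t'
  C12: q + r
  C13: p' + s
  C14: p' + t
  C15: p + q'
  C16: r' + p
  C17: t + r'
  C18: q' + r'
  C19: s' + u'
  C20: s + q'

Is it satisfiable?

Case u = 1:
Unit clause (p') forces p = 0.
Unit clause (r') forces r = 0.
Unit clause (s') forces s = 0.
Now (s) is unsatisfied and unit — conflict.
Undo u and try u = 0.
Unit clause (s') forces s = 0.
Now (s) is unsatisfied and unit — conflict.
Either choice for u ends in contradiction.
No assignment satisfies every clause.

No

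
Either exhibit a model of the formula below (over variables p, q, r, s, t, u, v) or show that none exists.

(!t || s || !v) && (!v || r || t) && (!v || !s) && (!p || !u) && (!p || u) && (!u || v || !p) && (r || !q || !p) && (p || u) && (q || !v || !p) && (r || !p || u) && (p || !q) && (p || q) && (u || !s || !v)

Branch on v: set v = false.
Branch on p: set p = false.
(u) alone gives u = true.
(!q) alone gives q = false.
But (q) is also a unit clause — contradiction.
That branch fails; take p = true instead.
(!u) alone gives u = false.
But (u) is also a unit clause — contradiction.
Neither p = true nor p = false works.
That branch fails; take v = true instead.
(!s) alone gives s = false.
(!t) alone gives t = false.
(r) alone gives r = true.
Branch on p: set p = false.
(u) alone gives u = true.
(!q) alone gives q = false.
But (q) is also a unit clause — contradiction.
That branch fails; take p = true instead.
(!u) alone gives u = false.
But (u) is also a unit clause — contradiction.
Neither p = true nor p = false works.
Neither v = true nor v = false works.

UNSATISFIABLE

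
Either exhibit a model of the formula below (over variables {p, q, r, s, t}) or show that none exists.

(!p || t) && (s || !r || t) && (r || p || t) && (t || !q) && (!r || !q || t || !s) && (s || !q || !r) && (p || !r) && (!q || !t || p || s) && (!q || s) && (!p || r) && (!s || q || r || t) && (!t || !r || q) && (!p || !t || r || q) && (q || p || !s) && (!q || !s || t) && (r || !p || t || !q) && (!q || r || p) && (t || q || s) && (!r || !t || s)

Try p = false.
From the singleton clause (!r), r = false.
From the singleton clause (t), t = true.
From the singleton clause (!q), q = false.
From the singleton clause (!s), s = false.
Every clause now holds.

p: false, q: false, r: false, s: false, t: true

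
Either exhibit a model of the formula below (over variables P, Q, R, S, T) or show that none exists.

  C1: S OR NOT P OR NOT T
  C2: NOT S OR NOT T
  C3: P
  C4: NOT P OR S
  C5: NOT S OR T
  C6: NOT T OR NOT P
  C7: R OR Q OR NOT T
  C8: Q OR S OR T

The clause (P) is unit, so P = true.
The clause (S) is unit, so S = true.
The clause (NOT T) is unit, so T = false.
That conflicts with the unit clause (T).

UNSATISFIABLE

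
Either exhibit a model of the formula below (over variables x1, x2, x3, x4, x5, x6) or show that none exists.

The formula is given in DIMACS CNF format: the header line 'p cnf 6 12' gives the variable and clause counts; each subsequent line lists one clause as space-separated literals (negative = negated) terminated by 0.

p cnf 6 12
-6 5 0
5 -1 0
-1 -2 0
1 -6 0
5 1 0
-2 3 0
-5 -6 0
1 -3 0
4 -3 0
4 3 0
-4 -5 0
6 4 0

UNSATISFIABLE

Try x6 = False.
From the singleton clause (x4), x4 = True.
From the singleton clause (¬x5), x5 = False.
From the singleton clause (¬x1), x1 = False.
But (x1) is also a unit clause — contradiction.
Backtrack on x6: now try x6 = True.
From the singleton clause (x5), x5 = True.
But (¬x5) is also a unit clause — contradiction.
Both values of x6 lead to a conflict.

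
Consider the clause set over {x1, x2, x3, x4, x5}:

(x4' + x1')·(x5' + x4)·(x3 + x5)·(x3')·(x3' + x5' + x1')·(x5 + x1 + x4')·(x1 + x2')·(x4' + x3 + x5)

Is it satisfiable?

Yes, satisfiable

Unit clause (x3') forces x3 = 0.
Unit clause (x5) forces x5 = 1.
Unit clause (x4) forces x4 = 1.
Unit clause (x1') forces x1 = 0.
Unit clause (x2') forces x2 = 0.
Every clause now holds.
A satisfying assignment: x1 ↦ 0, x2 ↦ 0, x3 ↦ 0, x4 ↦ 1, x5 ↦ 1.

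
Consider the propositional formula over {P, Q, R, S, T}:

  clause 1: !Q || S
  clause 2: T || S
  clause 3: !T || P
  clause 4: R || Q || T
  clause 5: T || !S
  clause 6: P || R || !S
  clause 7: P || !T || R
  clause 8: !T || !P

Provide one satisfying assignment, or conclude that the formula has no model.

UNSATISFIABLE

Suppose Q = false.
Suppose T = true.
From the singleton clause (P), P = true.
But (!P) is also a unit clause — contradiction.
Undo T and try T = false.
From the singleton clause (S), S = true.
But (!S) is also a unit clause — contradiction.
Both values of T lead to a conflict.
Undo Q and try Q = true.
From the singleton clause (S), S = true.
From the singleton clause (T), T = true.
From the singleton clause (P), P = true.
But (!P) is also a unit clause — contradiction.
Both values of Q lead to a conflict.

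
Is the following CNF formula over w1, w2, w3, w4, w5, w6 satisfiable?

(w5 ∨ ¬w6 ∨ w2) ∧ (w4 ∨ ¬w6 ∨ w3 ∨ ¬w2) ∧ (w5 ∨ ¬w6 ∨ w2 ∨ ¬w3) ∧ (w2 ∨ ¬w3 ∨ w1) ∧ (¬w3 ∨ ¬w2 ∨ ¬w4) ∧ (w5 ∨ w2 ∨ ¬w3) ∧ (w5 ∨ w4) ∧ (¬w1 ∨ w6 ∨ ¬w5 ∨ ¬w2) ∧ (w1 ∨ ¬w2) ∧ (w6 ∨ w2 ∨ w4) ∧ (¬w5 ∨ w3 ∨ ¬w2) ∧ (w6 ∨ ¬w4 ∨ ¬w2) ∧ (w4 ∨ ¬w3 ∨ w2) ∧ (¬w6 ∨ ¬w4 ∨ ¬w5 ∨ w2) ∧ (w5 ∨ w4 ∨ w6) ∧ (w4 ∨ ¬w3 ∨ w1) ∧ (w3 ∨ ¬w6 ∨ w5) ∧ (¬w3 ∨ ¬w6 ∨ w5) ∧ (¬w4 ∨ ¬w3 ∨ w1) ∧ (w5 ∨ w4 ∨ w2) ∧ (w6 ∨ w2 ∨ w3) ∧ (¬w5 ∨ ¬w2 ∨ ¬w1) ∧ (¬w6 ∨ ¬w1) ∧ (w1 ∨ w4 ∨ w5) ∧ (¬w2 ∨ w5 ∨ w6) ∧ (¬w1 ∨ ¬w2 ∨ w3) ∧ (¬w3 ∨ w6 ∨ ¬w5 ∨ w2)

Yes

Branch on w5: set w5 = True.
Branch on w1: set w1 = False.
(¬w2) alone gives w2 = False.
(¬w3) alone gives w3 = False.
(w6) alone gives w6 = True.
(¬w4) alone gives w4 = False.
This assignment satisfies each clause.
A satisfying assignment: w1=False,  w2=False,  w3=False,  w4=False,  w5=True,  w6=True.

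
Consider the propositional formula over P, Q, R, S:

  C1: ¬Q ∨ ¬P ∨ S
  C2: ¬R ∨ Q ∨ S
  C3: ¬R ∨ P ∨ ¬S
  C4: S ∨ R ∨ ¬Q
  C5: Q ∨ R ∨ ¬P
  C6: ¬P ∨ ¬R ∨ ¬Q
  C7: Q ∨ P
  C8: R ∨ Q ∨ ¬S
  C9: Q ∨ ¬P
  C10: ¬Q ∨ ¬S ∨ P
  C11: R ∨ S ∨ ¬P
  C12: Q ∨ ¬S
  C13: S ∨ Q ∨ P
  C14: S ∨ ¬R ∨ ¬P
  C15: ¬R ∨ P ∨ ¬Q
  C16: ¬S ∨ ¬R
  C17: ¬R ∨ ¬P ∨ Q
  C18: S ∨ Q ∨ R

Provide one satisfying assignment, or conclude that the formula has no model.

Suppose Q = True.
Suppose P = True.
The clause (S) is unit, so S = True.
The clause (¬R) is unit, so R = False.
Every clause now holds.

P=True, Q=True, R=False, S=True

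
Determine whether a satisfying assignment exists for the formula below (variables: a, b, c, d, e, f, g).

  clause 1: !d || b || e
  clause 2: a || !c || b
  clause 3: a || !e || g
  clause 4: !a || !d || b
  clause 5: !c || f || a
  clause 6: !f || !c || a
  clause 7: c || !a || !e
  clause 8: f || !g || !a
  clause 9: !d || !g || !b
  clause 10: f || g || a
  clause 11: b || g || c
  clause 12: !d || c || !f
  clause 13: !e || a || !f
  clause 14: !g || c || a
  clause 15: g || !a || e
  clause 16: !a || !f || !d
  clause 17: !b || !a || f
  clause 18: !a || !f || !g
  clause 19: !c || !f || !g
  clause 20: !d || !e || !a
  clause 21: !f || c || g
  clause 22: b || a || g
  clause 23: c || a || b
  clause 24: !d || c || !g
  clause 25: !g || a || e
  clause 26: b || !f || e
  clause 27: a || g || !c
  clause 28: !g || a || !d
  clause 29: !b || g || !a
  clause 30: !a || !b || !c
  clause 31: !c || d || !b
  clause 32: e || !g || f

Branch on d: set d = false.
Branch on c: set c = true.
(!b) alone gives b = false.
(a) alone gives a = true.
Branch on f: set f = true.
(!g) alone gives g = false.
(e) alone gives e = true.
Every clause now holds.
A satisfying assignment: a ↦ true; b ↦ false; c ↦ true; d ↦ false; e ↦ true; f ↦ true; g ↦ false.

Satisfiable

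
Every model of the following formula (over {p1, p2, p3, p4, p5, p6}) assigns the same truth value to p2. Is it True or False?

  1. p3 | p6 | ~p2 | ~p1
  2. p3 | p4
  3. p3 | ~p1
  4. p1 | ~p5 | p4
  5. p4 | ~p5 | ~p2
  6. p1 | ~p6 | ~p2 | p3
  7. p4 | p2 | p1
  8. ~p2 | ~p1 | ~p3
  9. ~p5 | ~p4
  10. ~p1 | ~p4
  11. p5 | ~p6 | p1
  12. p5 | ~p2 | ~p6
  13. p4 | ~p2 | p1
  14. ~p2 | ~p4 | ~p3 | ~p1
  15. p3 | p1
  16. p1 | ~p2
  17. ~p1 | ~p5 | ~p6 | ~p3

Suppose p2 = 1.
Unit clause (p1) forces p1 = 1.
Unit clause (p3) forces p3 = 1.
Now (~p3) is unsatisfied and unit — conflict.
So every satisfying assignment has p2 = False.

False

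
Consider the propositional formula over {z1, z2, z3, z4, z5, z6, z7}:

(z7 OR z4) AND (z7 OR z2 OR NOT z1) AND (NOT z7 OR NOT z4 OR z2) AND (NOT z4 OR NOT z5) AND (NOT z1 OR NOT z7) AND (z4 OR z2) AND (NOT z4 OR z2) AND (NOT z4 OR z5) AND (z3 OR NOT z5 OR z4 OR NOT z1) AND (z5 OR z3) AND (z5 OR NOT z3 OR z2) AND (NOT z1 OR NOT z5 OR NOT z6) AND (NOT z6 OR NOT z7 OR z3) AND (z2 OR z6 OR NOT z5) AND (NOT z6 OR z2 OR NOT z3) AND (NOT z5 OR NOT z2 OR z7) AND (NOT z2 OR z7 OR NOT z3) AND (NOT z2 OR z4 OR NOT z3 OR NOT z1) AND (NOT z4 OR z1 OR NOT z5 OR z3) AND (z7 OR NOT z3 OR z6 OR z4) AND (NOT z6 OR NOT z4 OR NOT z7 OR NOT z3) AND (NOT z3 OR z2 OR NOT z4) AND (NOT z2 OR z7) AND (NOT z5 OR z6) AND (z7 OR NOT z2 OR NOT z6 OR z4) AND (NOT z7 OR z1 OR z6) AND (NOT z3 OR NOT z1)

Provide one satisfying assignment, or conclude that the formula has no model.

Suppose z7 = true.
(NOT z1) alone gives z1 = false.
(z6) alone gives z6 = true.
(z3) alone gives z3 = true.
(z2) alone gives z2 = true.
(NOT z4) alone gives z4 = false.
All clauses hold; z5 can take either value.

z1: false; z2: true; z3: true; z4: false; z5: false; z6: true; z7: true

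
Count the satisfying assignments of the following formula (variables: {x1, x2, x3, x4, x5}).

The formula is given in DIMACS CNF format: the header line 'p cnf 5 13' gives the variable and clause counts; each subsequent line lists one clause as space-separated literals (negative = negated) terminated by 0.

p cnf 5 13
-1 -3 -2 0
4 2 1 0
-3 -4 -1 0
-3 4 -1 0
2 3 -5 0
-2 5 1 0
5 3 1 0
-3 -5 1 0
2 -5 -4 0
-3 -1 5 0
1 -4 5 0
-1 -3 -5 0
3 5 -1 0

4

There are 2^5 = 32 truth assignments over (x1, x2, x3, x4, x5).
Split on x4. With x4 = True, the clauses containing x4 are satisfied and ¬x4 drops from the rest; 2 of the 2^4 = 16 assignments to the other variables satisfy what remains.
With x4 = False, by the same count on the reduced clause set, 2 assignments work.
(One model: x1=F, x2=T, x3=F, x4=F, x5=T.)
Total: 2 + 2 = 4.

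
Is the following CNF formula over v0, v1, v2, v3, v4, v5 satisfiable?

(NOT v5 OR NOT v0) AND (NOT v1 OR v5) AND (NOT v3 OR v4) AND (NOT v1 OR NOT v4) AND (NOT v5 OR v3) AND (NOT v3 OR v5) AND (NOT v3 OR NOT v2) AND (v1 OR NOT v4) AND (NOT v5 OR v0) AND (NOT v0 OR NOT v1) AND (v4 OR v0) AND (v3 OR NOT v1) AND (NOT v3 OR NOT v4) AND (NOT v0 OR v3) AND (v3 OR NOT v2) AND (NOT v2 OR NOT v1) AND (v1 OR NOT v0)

Suppose v5 = false.
From the singleton clause (NOT v1), v1 = false.
From the singleton clause (NOT v3), v3 = false.
From the singleton clause (NOT v4), v4 = false.
From the singleton clause (v0), v0 = true.
That conflicts with the unit clause (NOT v0).
Backtrack on v5: now try v5 = true.
From the singleton clause (NOT v0), v0 = false.
That conflicts with the unit clause (v0).
Neither v5 = true nor v5 = false works.
No assignment satisfies every clause.

No, unsatisfiable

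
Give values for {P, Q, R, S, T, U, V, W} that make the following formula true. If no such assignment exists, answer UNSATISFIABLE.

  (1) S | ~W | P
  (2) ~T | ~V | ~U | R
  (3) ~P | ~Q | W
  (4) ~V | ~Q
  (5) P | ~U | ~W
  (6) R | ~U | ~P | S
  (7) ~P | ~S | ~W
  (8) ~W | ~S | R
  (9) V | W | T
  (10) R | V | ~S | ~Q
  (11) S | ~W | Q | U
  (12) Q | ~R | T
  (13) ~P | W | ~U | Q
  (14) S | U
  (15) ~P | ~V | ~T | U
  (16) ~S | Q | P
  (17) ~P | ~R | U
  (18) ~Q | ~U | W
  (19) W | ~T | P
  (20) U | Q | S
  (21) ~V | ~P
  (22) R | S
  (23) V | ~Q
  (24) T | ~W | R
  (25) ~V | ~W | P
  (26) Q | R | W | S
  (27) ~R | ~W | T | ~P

P ↦ 1,  Q ↦ 0,  R ↦ 1,  S ↦ 0,  T ↦ 1,  U ↦ 1,  V ↦ 0,  W ↦ 1

Case V = 0:
(~Q) alone gives Q = 0.
Case W = 1:
Case S = 0:
(P) alone gives P = 1.
(U) alone gives U = 1.
(R) alone gives R = 1.
(T) alone gives T = 1.
Every clause now holds.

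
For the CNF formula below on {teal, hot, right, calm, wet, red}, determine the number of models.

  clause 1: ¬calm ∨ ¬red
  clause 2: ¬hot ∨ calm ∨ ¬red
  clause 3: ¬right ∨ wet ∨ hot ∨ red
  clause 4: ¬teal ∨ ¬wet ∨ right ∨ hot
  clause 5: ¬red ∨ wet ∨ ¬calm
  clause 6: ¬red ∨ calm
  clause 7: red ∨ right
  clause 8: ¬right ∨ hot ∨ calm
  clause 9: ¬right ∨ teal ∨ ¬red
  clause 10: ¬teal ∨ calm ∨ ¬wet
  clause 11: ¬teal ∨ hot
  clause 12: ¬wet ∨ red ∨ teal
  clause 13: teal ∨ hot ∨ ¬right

There are 2^6 = 64 truth assignments over (teal, hot, right, calm, wet, red).
Split on wet. With wet = True, the clauses containing wet are satisfied and ¬wet drops from the rest; 1 of the 2^5 = 32 assignments to the other variables satisfy what remains.
With wet = False, by the same count on the reduced clause set, 4 assignments work.
(One model: teal=F, hot=T, right=T, calm=F, wet=F, red=F.)
Total: 1 + 4 = 5.

5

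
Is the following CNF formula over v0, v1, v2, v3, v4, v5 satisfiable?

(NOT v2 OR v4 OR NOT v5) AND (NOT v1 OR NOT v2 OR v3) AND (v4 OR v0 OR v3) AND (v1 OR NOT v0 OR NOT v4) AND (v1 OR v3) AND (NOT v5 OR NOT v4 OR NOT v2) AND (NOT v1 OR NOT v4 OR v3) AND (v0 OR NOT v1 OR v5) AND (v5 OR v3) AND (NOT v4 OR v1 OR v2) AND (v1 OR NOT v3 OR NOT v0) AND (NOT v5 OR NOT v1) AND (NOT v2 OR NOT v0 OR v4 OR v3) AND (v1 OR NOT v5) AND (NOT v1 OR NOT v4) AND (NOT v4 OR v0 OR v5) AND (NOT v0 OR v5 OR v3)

Yes

Try v1 = false.
Unit clause (v3) forces v3 = true.
Unit clause (NOT v0) forces v0 = false.
Unit clause (NOT v5) forces v5 = false.
Unit clause (NOT v4) forces v4 = false.
Every clause is now satisfied; v2 is unconstrained.
A satisfying assignment: v0: false; v1: false; v2: true; v3: true; v4: false; v5: false.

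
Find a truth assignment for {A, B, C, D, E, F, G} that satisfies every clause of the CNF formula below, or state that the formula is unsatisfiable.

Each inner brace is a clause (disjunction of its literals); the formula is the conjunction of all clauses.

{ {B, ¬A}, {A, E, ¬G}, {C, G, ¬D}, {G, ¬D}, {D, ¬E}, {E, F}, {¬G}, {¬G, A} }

A ↦ False, B ↦ True, C ↦ False, D ↦ False, E ↦ False, F ↦ True, G ↦ False

The clause (¬G) is unit, so G = False.
The clause (¬D) is unit, so D = False.
The clause (¬E) is unit, so E = False.
The clause (F) is unit, so F = True.
Case B = True:
All clauses hold; A, C can take either value.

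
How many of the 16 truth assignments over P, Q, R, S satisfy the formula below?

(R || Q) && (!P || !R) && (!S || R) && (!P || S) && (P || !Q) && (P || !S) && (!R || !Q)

1

There are 2^4 = 16 truth assignments over (P, Q, R, S).
Check each against the 7 clauses (columns in the order P, Q, R, S):
  F F F F  ✗ fails (R || Q)
  F F F T  ✗ fails (R || Q)
  F F T F  ✓ satisfies all
  F F T T  ✗ fails (P || !S)
  F T F F  ✗ fails (P || !Q)
  F T F T  ✗ fails (!S || R)
  F T T F  ✗ fails (P || !Q)
  F T T T  ✗ fails (P || !Q)
  T F F F  ✗ fails (R || Q)
  T F F T  ✗ fails (R || Q)
  T F T F  ✗ fails (!P || !R)
  T F T T  ✗ fails (!P || !R)
  T T F F  ✗ fails (!P || S)
  T T F T  ✗ fails (!S || R)
  T T T F  ✗ fails (!P || !R)
  T T T T  ✗ fails (!P || !R)
1 of the 16 rows is a model.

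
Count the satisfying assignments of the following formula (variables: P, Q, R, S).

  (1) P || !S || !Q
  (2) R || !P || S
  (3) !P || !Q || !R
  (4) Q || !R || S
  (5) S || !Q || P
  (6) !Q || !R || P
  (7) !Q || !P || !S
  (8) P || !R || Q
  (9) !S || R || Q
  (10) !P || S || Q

2

There are 2^4 = 16 truth assignments over (P, Q, R, S).
Check each against the 10 clauses (columns in the order P, Q, R, S):
  F F F F  ✓ satisfies all
  F F F T  ✗ fails (!S || R || Q)
  F F T F  ✗ fails (Q || !R || S)
  F F T T  ✗ fails (P || !R || Q)
  F T F F  ✗ fails (S || !Q || P)
  F T F T  ✗ fails (P || !S || !Q)
  F T T F  ✗ fails (S || !Q || P)
  F T T T  ✗ fails (P || !S || !Q)
  T F F F  ✗ fails (R || !P || S)
  T F F T  ✗ fails (!S || R || Q)
  T F T F  ✗ fails (Q || !R || S)
  T F T T  ✓ satisfies all
  T T F F  ✗ fails (R || !P || S)
  T T F T  ✗ fails (!Q || !P || !S)
  T T T F  ✗ fails (!P || !Q || !R)
  T T T T  ✗ fails (!P || !Q || !R)
2 of the 16 rows are models.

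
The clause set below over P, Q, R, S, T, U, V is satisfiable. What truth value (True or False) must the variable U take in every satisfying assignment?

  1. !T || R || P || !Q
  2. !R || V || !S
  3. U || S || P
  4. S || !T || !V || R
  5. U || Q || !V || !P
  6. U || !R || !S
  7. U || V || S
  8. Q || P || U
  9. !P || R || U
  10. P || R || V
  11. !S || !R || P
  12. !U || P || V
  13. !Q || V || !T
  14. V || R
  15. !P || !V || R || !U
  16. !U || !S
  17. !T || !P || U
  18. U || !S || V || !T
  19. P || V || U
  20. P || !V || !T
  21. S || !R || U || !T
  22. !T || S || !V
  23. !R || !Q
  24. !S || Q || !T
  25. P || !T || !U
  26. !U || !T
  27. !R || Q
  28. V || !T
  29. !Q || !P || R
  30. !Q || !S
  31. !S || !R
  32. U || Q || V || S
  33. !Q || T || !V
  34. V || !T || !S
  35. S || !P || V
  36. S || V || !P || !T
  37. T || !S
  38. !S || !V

Suppose U = false.
Case S = true:
Unit clause (!R) forces R = false.
Unit clause (!P) forces P = false.
Unit clause (Q) forces Q = true.
That conflicts with the unit clause (!Q).
That branch fails; take S = false instead.
Unit clause (P) forces P = true.
Unit clause (V) forces V = true.
Unit clause (Q) forces Q = true.
Unit clause (R) forces R = true.
That conflicts with the unit clause (!R).
Both values of S lead to a conflict.
So every satisfying assignment has U = True.

True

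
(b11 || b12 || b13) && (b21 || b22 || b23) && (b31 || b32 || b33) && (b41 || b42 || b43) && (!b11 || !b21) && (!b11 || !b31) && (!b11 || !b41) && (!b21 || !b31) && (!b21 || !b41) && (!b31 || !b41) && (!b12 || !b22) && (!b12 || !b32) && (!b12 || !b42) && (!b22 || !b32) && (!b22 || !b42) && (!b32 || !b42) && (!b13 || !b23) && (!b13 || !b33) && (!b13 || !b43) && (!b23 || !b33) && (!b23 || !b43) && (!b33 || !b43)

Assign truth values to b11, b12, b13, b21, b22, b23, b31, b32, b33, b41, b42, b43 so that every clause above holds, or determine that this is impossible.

UNSATISFIABLE

Suppose b11 = false.
Suppose b12 = true.
Unit clause (!b22) forces b22 = false.
Unit clause (!b32) forces b32 = false.
Unit clause (!b42) forces b42 = false.
Suppose b21 = true.
Unit clause (!b31) forces b31 = false.
Unit clause (b33) forces b33 = true.
Unit clause (!b41) forces b41 = false.
Unit clause (b43) forces b43 = true.
But (!b43) is also a unit clause — contradiction.
That branch fails; take b21 = false instead.
Unit clause (b23) forces b23 = true.
Unit clause (!b13) forces b13 = false.
Unit clause (!b33) forces b33 = false.
Unit clause (b31) forces b31 = true.
Unit clause (!b41) forces b41 = false.
Unit clause (b43) forces b43 = true.
But (!b43) is also a unit clause — contradiction.
Neither b21 = true nor b21 = false works.
That branch fails; take b12 = false instead.
Unit clause (b13) forces b13 = true.
Unit clause (!b23) forces b23 = false.
Unit clause (!b33) forces b33 = false.
Unit clause (!b43) forces b43 = false.
Suppose b21 = true.
Unit clause (!b31) forces b31 = false.
Unit clause (b32) forces b32 = true.
Unit clause (!b41) forces b41 = false.
Unit clause (b42) forces b42 = true.
But (!b42) is also a unit clause — contradiction.
That branch fails; take b21 = false instead.
Unit clause (b22) forces b22 = true.
Unit clause (!b32) forces b32 = false.
Unit clause (b31) forces b31 = true.
Unit clause (!b41) forces b41 = false.
Unit clause (b42) forces b42 = true.
But (!b42) is also a unit clause — contradiction.
Neither b21 = true nor b21 = false works.
Neither b12 = true nor b12 = false works.
That branch fails; take b11 = true instead.
Unit clause (!b21) forces b21 = false.
Unit clause (!b31) forces b31 = false.
Unit clause (!b41) forces b41 = false.
Suppose b22 = true.
Unit clause (!b12) forces b12 = false.
Unit clause (!b32) forces b32 = false.
Unit clause (b33) forces b33 = true.
Unit clause (!b42) forces b42 = false.
Unit clause (b43) forces b43 = true.
But (!b43) is also a unit clause — contradiction.
That branch fails; take b22 = false instead.
Unit clause (b23) forces b23 = true.
Unit clause (!b13) forces b13 = false.
Unit clause (!b33) forces b33 = false.
Unit clause (b32) forces b32 = true.
Unit clause (!b12) forces b12 = false.
Unit clause (!b42) forces b42 = false.
Unit clause (b43) forces b43 = true.
But (!b43) is also a unit clause — contradiction.
Neither b22 = true nor b22 = false works.
Neither b11 = true nor b11 = false works.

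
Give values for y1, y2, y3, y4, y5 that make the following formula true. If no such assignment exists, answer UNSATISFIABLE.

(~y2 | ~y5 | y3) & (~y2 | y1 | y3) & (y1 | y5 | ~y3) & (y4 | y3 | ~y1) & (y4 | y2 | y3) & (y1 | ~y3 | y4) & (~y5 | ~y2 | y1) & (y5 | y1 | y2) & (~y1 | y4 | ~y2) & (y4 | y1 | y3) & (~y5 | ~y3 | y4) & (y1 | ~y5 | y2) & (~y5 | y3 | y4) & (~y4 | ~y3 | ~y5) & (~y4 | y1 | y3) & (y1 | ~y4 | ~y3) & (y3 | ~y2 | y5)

y1 ↦ 1,  y2 ↦ 0,  y3 ↦ 1,  y4 ↦ 1,  y5 ↦ 0

Try y2 = 0.
Try y4 = 1.
Try y5 = 0.
The clause (y1) is unit, so y1 = 1.
All clauses hold; y3 can take either value.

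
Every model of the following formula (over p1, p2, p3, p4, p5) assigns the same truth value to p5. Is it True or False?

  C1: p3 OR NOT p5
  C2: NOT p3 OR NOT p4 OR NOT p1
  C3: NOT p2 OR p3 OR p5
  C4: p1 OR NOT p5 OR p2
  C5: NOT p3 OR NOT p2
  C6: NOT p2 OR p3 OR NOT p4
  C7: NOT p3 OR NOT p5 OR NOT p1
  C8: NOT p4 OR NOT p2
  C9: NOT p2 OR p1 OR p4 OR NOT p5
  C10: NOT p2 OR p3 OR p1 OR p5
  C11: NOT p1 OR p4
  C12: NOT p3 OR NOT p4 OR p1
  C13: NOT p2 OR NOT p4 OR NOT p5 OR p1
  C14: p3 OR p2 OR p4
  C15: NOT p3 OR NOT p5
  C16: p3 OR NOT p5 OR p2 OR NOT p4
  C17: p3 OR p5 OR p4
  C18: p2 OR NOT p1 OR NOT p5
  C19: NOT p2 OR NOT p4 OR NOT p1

Suppose p5 = true.
The clause (p3) is unit, so p3 = true.
That conflicts with the unit clause (NOT p3).
So every satisfying assignment has p5 = False.

False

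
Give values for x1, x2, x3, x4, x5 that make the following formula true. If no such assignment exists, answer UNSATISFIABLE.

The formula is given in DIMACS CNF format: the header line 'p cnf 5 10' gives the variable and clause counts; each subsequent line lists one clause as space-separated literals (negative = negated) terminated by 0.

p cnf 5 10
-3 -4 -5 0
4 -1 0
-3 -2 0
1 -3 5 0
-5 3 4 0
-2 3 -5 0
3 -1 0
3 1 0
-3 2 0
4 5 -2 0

UNSATISFIABLE

Suppose x4 = True.
Suppose x3 = False.
Unit clause (¬x1) forces x1 = False.
But (x1) is also a unit clause — contradiction.
So x3 must be the other value — set x3 = True.
Unit clause (¬x5) forces x5 = False.
Unit clause (¬x2) forces x2 = False.
But (x2) is also a unit clause — contradiction.
Either choice for x3 ends in contradiction.
So x4 must be the other value — set x4 = False.
Unit clause (¬x1) forces x1 = False.
Unit clause (x3) forces x3 = True.
Unit clause (¬x2) forces x2 = False.
But (x2) is also a unit clause — contradiction.
Either choice for x4 ends in contradiction.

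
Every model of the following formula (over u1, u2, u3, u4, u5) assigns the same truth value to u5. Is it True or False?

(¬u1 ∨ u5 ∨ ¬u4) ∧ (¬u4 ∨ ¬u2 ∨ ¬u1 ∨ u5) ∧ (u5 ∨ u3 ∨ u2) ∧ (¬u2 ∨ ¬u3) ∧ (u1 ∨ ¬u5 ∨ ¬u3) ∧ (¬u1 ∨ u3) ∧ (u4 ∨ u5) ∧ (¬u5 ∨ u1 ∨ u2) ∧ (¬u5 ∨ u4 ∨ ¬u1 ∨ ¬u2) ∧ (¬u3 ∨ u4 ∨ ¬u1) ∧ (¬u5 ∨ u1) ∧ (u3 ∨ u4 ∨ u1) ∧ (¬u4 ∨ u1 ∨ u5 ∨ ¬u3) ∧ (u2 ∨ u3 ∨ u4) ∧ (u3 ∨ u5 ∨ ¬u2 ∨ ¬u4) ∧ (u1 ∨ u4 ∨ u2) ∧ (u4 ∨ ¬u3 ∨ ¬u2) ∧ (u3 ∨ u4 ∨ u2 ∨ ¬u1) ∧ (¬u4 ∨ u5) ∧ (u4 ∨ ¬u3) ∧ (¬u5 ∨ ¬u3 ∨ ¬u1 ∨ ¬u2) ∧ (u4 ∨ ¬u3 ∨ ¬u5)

True

Suppose u5 = False.
From the singleton clause (u4), u4 = True.
That conflicts with the unit clause (¬u4).
So every satisfying assignment has u5 = True.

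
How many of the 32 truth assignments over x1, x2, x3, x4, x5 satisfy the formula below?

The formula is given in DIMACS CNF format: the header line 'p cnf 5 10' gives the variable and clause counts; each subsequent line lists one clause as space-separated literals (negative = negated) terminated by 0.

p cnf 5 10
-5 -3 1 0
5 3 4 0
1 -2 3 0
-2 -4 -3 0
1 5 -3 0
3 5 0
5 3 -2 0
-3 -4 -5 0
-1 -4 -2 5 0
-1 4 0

5

There are 2^5 = 32 truth assignments over (x1, x2, x3, x4, x5).
Split on x4. With x4 = True, the clauses containing x4 are satisfied and ¬x4 drops from the rest; 4 of the 2^4 = 16 assignments to the other variables satisfy what remains.
With x4 = False, by the same count on the reduced clause set, 1 assignment works.
Total: 4 + 1 = 5.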